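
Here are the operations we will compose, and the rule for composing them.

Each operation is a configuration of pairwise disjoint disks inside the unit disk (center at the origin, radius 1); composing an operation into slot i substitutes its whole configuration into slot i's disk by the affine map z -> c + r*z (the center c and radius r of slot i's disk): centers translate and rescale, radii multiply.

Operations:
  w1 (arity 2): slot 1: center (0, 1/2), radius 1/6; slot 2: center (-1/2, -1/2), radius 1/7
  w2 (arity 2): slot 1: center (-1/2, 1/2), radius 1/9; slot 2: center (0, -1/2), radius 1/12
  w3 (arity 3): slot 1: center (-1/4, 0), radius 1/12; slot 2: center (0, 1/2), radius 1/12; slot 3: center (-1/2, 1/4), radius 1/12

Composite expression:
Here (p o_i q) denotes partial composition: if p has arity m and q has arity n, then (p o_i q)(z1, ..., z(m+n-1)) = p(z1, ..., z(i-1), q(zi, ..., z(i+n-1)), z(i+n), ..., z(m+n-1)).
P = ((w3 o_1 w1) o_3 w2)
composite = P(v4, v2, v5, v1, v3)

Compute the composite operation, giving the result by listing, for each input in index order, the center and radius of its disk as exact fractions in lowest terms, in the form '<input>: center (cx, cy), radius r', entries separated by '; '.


v1: center (0, 11/24), radius 1/144; v2: center (-7/24, -1/24), radius 1/84; v3: center (-1/2, 1/4), radius 1/12; v4: center (-1/4, 1/24), radius 1/72; v5: center (-1/24, 13/24), radius 1/108

Nesting under w3 composes maps z -> c + r*z down each v-path.
input v4: composing its 2 substitution steps yields center (-1/4, 1/24), radius 1/72
input v2: composing its 2 substitution steps yields center (-7/24, -1/24), radius 1/84
input v5: composing its 2 substitution steps yields center (-1/24, 13/24), radius 1/108
input v1: composing its 2 substitution steps yields center (0, 11/24), radius 1/144
input v3: composing its 1 substitution step yields center (-1/2, 1/4), radius 1/12


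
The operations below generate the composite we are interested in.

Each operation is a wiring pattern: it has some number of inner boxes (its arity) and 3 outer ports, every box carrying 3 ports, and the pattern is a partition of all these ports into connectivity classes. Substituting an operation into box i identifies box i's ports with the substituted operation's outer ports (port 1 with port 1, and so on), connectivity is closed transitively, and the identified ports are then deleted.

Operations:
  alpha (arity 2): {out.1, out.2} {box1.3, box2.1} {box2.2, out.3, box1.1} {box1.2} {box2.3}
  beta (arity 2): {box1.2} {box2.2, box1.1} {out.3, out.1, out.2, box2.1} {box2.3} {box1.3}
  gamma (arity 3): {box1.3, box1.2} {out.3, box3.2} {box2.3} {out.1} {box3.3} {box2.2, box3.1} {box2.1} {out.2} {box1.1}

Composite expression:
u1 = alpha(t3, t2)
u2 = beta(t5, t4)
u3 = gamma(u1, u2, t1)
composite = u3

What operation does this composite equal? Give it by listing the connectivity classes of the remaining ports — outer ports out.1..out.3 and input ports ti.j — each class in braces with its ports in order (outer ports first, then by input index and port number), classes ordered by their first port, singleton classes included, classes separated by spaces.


{out.1} {out.2} {out.3, t1.2} {t1.1, t4.1} {t1.3} {t2.1, t3.3} {t2.2, t3.1} {t2.3} {t3.2} {t4.2, t5.1} {t4.3} {t5.2} {t5.3}

Substituting into gamma glues patterns; closure does the rest.
alpha over (t3, t2) gives {out.1, out.2} {out.3, t2.2, t3.1} {t2.1, t3.3} {t2.3} {t3.2}, out.j being that stage's outer ports
beta over (t5, t4) gives {out.1, out.2, out.3, t4.1} {t4.2, t5.1} {t4.3} {t5.2} {t5.3}, out.j being that stage's outer ports
gamma over (t3, t2, t5, t4, t1) gives {out.1} {out.2} {out.3, t1.2} {t1.1, t4.1} {t1.3} {t2.1, t3.3} {t2.2, t3.1} {t2.3} {t3.2} {t4.2, t5.1} {t4.3} {t5.2} {t5.3}, out.j being that stage's outer ports


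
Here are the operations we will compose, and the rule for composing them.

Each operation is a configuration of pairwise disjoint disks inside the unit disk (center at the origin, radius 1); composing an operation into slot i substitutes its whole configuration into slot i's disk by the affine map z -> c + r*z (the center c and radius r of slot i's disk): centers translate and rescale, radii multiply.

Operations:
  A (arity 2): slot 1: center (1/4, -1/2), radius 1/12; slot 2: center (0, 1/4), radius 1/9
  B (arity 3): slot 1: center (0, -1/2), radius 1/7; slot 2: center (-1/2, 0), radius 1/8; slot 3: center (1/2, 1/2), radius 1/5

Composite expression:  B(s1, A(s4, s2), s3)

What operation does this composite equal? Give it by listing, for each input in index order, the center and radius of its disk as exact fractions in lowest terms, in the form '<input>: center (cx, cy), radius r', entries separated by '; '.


Only the slot chain above each s matters under B; compose those maps.
input s1: applying the 1 nested substitution gives center (0, -1/2), radius 1/7
input s4: applying the 2 nested substitutions gives center (-15/32, -1/16), radius 1/96
input s2: applying the 2 nested substitutions gives center (-1/2, 1/32), radius 1/72
input s3: applying the 1 nested substitution gives center (1/2, 1/2), radius 1/5

s1: center (0, -1/2), radius 1/7; s2: center (-1/2, 1/32), radius 1/72; s3: center (1/2, 1/2), radius 1/5; s4: center (-15/32, -1/16), radius 1/96


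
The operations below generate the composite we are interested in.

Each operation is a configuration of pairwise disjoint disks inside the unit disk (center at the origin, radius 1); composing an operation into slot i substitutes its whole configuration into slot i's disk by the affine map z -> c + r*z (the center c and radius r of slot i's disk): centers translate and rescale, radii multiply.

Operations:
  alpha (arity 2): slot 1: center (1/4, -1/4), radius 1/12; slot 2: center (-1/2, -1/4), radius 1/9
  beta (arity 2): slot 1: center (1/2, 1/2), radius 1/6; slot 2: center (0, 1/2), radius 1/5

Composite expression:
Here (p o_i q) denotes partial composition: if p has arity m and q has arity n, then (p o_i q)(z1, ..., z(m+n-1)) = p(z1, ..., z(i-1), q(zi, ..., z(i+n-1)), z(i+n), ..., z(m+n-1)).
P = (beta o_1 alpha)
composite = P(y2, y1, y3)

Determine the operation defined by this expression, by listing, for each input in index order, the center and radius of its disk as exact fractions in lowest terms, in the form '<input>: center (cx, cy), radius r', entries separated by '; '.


y1: center (5/12, 11/24), radius 1/54; y2: center (13/24, 11/24), radius 1/72; y3: center (0, 1/2), radius 1/5

Each y-disk chains the slot maps above it in beta; radii multiply.
for y2, the 2-step affine chain lands on center (13/24, 11/24), radius 1/72
for y1, the 2-step affine chain lands on center (5/12, 11/24), radius 1/54
for y3, the 1-step affine chain lands on center (0, 1/2), radius 1/5


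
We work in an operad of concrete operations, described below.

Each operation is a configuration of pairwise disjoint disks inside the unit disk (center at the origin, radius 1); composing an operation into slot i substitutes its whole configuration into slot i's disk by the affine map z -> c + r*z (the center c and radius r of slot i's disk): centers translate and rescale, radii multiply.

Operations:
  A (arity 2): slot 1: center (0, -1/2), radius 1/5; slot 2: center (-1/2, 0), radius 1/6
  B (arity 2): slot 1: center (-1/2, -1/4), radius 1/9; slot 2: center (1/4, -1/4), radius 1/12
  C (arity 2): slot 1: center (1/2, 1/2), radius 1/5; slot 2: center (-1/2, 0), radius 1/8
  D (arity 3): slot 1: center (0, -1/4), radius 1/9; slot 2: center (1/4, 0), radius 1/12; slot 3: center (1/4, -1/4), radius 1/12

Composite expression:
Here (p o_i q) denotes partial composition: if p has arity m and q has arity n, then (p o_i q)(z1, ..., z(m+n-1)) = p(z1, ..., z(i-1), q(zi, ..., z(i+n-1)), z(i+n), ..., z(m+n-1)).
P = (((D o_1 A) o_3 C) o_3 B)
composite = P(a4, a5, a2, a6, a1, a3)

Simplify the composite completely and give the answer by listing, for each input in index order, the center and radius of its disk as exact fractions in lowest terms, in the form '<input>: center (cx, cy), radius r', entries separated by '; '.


Affine substitution under D: radii multiply and a-centers shift.
a4 passes through 2 substitutions, ending at center (0, -11/36), radius 1/45
a5 passes through 2 substitutions, ending at center (-1/18, -1/4), radius 1/54
a2 passes through 3 substitutions, ending at center (17/60, 3/80), radius 1/540
a6 passes through 3 substitutions, ending at center (71/240, 3/80), radius 1/720
a1 passes through 2 substitutions, ending at center (5/24, 0), radius 1/96
a3 passes through 1 substitution, ending at center (1/4, -1/4), radius 1/12

a1: center (5/24, 0), radius 1/96; a2: center (17/60, 3/80), radius 1/540; a3: center (1/4, -1/4), radius 1/12; a4: center (0, -11/36), radius 1/45; a5: center (-1/18, -1/4), radius 1/54; a6: center (71/240, 3/80), radius 1/720


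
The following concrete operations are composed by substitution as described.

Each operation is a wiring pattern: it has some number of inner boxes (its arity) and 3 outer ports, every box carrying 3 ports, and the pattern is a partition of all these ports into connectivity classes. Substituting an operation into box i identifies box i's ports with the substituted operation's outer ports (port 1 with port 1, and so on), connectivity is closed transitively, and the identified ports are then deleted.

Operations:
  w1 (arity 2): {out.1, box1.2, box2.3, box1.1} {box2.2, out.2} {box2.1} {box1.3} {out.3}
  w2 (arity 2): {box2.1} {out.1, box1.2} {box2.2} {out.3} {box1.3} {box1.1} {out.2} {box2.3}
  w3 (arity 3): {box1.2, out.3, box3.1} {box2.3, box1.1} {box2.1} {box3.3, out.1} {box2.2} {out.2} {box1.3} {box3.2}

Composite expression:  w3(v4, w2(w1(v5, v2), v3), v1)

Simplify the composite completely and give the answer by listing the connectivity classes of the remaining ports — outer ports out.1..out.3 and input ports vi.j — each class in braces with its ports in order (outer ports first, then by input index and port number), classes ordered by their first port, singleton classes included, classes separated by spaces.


{out.1, v1.3} {out.2} {out.3, v1.1, v4.2} {v1.2} {v2.1} {v2.2} {v2.3, v5.1, v5.2} {v3.1} {v3.2} {v3.3} {v4.1} {v4.3} {v5.3}


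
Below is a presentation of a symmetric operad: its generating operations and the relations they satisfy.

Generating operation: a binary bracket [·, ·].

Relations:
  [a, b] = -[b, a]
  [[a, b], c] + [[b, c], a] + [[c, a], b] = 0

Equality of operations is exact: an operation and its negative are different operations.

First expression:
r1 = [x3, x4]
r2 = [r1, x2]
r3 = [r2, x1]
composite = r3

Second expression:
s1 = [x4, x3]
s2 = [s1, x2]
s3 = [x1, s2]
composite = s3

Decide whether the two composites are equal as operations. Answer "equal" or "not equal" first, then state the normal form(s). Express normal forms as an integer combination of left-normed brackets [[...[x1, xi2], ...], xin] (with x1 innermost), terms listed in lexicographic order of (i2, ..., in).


equal: each reduces to [[[x1, x2], x3], x4] - [[[x1, x2], x4], x3] - [[[x1, x3], x4], x2] + [[[x1, x4], x3], x2]

Reducing the first expression gives [[[x1, x2], x3], x4] - [[[x1, x2], x4], x3] - [[[x1, x3], x4], x2] + [[[x1, x4], x3], x2]
Reducing the second expression gives [[[x1, x2], x3], x4] - [[[x1, x2], x4], x3] - [[[x1, x3], x4], x2] + [[[x1, x4], x3], x2]
The normal forms match — equal.


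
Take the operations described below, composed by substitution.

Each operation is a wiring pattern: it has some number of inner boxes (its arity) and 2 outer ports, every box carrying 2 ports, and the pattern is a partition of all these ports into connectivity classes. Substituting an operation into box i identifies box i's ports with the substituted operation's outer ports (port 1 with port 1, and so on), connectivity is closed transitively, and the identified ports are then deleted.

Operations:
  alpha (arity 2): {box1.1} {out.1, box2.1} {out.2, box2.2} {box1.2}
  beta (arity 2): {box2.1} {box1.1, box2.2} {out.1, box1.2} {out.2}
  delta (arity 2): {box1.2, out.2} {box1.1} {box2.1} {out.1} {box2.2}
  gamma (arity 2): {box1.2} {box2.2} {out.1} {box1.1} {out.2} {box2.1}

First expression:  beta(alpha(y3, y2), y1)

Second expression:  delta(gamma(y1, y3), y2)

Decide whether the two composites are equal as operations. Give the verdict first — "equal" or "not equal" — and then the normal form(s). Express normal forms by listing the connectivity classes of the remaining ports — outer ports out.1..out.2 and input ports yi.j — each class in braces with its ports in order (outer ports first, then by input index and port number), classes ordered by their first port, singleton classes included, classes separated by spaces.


not equal: they reduce to {out.1, y2.2} {out.2} {y1.1} {y1.2, y2.1} {y3.1} {y3.2} and {out.1} {out.2} {y1.1} {y1.2} {y2.1} {y2.2} {y3.1} {y3.2}

Normal form of the first expression: {out.1, y2.2} {out.2} {y1.1} {y1.2, y2.1} {y3.1} {y3.2}
Normal form of the second expression: {out.1} {out.2} {y1.1} {y1.2} {y2.1} {y2.2} {y3.1} {y3.2}
No match — not equal.


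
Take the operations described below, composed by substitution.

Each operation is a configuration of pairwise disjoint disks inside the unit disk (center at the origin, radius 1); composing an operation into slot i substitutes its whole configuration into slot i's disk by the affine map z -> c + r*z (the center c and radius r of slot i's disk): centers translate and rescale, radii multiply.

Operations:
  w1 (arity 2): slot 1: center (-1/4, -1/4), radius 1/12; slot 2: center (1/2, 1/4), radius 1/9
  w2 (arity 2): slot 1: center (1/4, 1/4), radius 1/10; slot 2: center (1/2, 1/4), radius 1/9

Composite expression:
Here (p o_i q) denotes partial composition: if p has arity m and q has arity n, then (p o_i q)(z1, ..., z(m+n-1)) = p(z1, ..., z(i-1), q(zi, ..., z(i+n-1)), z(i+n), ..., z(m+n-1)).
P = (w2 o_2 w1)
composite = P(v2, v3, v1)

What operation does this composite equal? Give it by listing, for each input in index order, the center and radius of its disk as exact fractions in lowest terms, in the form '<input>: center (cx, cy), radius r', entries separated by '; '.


v1: center (5/9, 5/18), radius 1/81; v2: center (1/4, 1/4), radius 1/10; v3: center (17/36, 2/9), radius 1/108

Follow each v-input down from w2: c' goes to c + r*c', radius to r*r'.
v2: after 1 affine step, its disk has center (1/4, 1/4), radius 1/10
v3: after 2 affine steps, its disk has center (17/36, 2/9), radius 1/108
v1: after 2 affine steps, its disk has center (5/9, 5/18), radius 1/81


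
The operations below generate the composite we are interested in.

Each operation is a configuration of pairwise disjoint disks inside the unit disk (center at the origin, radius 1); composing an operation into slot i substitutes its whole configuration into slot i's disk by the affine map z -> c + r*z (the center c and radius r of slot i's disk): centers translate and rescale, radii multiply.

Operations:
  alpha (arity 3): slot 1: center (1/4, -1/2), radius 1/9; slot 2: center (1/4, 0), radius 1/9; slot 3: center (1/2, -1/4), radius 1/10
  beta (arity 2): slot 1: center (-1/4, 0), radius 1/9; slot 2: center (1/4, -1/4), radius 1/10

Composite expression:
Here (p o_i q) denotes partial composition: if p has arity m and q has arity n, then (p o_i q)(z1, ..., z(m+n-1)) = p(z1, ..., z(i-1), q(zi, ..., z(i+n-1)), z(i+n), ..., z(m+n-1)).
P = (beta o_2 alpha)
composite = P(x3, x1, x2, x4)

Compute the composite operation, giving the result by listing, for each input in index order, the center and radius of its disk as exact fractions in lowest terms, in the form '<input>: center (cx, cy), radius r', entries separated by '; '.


x1: center (11/40, -3/10), radius 1/90; x2: center (11/40, -1/4), radius 1/90; x3: center (-1/4, 0), radius 1/9; x4: center (3/10, -11/40), radius 1/100

Follow each x-input down from beta: c' goes to c + r*c', radius to r*r'.
input x3: applying the 1 nested substitution gives center (-1/4, 0), radius 1/9
input x1: applying the 2 nested substitutions gives center (11/40, -3/10), radius 1/90
input x2: applying the 2 nested substitutions gives center (11/40, -1/4), radius 1/90
input x4: applying the 2 nested substitutions gives center (3/10, -11/40), radius 1/100


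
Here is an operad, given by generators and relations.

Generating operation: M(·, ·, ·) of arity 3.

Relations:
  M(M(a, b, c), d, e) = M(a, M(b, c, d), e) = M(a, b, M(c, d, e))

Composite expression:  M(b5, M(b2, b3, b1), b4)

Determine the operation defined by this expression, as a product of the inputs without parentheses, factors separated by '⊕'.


b5 ⊕ b2 ⊕ b3 ⊕ b1 ⊕ b4

Associativity of M dissolves the nesting; only the b-input order survives.
M(b2, b3, b1) unparenthesizes to b2 ⊕ b3 ⊕ b1
M(b5, M(b2, b3, b1), b4) unparenthesizes to b5 ⊕ b2 ⊕ b3 ⊕ b1 ⊕ b4


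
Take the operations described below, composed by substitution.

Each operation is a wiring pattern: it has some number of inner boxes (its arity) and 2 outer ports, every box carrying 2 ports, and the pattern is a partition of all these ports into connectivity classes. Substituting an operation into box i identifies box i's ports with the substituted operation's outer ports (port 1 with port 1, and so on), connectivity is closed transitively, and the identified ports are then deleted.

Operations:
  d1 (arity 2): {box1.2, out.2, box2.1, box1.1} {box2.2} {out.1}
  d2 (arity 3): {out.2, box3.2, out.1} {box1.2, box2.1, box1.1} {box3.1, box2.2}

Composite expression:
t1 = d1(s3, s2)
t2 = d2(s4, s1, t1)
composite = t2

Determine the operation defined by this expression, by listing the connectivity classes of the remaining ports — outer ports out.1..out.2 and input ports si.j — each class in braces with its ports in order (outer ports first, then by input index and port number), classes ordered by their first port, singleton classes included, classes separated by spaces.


{out.1, out.2, s2.1, s3.1, s3.2} {s1.1, s4.1, s4.2} {s1.2} {s2.2}

After gluing at d2, chains via deleted ports link the s-ports.
composing d1 on (s3, s2), with out.j its own outer ports: {out.1} {out.2, s2.1, s3.1, s3.2} {s2.2}
composing d2 on (s4, s1, s3, s2), with out.j its own outer ports: {out.1, out.2, s2.1, s3.1, s3.2} {s1.1, s4.1, s4.2} {s1.2} {s2.2}


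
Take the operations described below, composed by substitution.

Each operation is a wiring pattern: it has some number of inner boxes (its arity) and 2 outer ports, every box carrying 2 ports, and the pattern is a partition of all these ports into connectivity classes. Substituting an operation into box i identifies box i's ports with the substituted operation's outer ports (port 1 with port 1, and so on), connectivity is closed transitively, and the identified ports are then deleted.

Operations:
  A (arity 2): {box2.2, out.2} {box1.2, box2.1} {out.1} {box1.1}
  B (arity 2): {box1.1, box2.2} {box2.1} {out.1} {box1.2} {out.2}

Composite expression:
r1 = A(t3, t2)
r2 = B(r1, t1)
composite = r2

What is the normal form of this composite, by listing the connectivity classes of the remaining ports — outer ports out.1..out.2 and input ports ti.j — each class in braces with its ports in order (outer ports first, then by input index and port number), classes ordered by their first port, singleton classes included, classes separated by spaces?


{out.1} {out.2} {t1.1} {t1.2} {t2.1, t3.2} {t2.2} {t3.1}

Reachability decides: close wires over B-identified ports.
composing A on (t3, t2), with out.j its own outer ports: {out.1} {out.2, t2.2} {t2.1, t3.2} {t3.1}
composing B on (t3, t2, t1), with out.j its own outer ports: {out.1} {out.2} {t1.1} {t1.2} {t2.1, t3.2} {t2.2} {t3.1}


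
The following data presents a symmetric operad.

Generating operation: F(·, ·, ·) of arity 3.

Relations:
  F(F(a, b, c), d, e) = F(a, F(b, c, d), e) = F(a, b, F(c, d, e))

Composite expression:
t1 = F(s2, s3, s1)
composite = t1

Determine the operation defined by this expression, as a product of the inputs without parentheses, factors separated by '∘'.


s2 ∘ s3 ∘ s1

Associativity of F dissolves the nesting; only the s-input order survives.
F(s2, s3, s1) linearizes to s2 ∘ s3 ∘ s1


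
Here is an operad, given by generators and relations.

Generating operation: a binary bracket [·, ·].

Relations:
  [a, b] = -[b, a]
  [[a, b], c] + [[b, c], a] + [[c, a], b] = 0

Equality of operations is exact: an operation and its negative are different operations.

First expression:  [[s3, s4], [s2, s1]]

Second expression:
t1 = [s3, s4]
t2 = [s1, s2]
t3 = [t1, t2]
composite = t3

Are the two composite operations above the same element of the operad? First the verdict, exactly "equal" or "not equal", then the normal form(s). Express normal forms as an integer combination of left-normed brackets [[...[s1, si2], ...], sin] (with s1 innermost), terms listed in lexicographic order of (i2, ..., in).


The first composite normalizes to [[[s1, s2], s3], s4] - [[[s1, s2], s4], s3]
The second composite normalizes to -[[[s1, s2], s3], s4] + [[[s1, s2], s4], s3]
The forms do not match — not equal.

not equal; first: [[[s1, s2], s3], s4] - [[[s1, s2], s4], s3]; second: -[[[s1, s2], s3], s4] + [[[s1, s2], s4], s3]


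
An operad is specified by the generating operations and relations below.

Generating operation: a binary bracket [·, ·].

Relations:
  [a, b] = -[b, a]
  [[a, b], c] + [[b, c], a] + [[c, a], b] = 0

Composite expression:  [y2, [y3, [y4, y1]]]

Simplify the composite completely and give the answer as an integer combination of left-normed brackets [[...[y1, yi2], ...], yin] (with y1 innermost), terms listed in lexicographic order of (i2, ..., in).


Expand each bracket as ab - ba; the y1-initial words give the coefficients.
Composite bracket: [y2, [y3, [y4, y1]]]
The bracket unfolds into 8 signed words via [a, b] = ab - ba (2^3 = 8).
Words beginning with y1 determine it all:
  sign of y1y4y3y2 is -1, so it contributes -[[[y1, y4], y3], y2]

-[[[y1, y4], y3], y2]


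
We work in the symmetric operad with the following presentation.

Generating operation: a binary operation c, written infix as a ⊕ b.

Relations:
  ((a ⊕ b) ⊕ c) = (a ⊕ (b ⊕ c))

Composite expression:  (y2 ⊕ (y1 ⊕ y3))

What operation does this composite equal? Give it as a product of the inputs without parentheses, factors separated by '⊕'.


y2 ⊕ y1 ⊕ y3

All parenthesizations of c agree; list the y-inputs left to right.
(y1 ⊕ y3) collapses to y1 ⊕ y3
(y2 ⊕ (y1 ⊕ y3)) collapses to y2 ⊕ y1 ⊕ y3


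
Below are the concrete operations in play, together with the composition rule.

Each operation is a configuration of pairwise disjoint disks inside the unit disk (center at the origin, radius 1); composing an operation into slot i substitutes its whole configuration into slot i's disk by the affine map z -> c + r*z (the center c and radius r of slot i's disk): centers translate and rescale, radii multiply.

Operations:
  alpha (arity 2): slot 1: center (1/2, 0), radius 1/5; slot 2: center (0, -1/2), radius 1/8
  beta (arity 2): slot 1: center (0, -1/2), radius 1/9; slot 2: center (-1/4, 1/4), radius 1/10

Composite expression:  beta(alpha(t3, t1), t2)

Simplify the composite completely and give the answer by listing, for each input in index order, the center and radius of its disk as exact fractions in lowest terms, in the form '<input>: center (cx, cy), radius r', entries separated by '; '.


t1: center (0, -5/9), radius 1/72; t2: center (-1/4, 1/4), radius 1/10; t3: center (1/18, -1/2), radius 1/45

Only the slot chain above each t matters under beta; compose those maps.
t3: after 2 affine steps, its disk has center (1/18, -1/2), radius 1/45
t1: after 2 affine steps, its disk has center (0, -5/9), radius 1/72
t2: after 1 affine step, its disk has center (-1/4, 1/4), radius 1/10


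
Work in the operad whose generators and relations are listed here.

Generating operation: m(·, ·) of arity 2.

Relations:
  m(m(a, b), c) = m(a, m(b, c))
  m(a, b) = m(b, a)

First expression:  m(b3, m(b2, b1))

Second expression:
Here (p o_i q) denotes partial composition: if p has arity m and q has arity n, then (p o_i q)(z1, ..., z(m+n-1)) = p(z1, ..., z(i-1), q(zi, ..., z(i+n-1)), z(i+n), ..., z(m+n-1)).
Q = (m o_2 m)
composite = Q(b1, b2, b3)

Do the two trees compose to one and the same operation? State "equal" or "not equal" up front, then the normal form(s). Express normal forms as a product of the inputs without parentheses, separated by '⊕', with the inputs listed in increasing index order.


equal; the common form is b1 ⊕ b2 ⊕ b3

The first expression, normalized: b1 ⊕ b2 ⊕ b3
The second expression, normalized: b1 ⊕ b2 ⊕ b3
Identical normal forms: equal.


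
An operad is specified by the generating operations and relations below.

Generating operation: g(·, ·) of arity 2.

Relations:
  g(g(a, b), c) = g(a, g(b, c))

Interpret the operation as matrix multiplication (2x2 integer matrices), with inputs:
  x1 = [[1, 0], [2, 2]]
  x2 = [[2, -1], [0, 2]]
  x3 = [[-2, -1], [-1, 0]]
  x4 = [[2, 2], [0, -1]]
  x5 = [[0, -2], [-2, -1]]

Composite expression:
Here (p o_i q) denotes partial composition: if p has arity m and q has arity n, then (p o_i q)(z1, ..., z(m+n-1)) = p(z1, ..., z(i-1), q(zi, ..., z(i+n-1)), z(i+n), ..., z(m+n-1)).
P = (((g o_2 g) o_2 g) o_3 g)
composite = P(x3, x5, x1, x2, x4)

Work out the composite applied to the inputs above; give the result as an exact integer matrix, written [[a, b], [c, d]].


[[48, 40], [16, 12]]

g(x1, x2) = [[2, -1], [4, 2]]
g(x5, g(x1, x2)) = [[-8, -4], [-8, 0]]
g(g(x5, g(x1, x2)), x4) = [[-16, -12], [-16, -16]]
g(x3, g(g(x5, g(x1, x2)), x4)) = [[48, 40], [16, 12]]


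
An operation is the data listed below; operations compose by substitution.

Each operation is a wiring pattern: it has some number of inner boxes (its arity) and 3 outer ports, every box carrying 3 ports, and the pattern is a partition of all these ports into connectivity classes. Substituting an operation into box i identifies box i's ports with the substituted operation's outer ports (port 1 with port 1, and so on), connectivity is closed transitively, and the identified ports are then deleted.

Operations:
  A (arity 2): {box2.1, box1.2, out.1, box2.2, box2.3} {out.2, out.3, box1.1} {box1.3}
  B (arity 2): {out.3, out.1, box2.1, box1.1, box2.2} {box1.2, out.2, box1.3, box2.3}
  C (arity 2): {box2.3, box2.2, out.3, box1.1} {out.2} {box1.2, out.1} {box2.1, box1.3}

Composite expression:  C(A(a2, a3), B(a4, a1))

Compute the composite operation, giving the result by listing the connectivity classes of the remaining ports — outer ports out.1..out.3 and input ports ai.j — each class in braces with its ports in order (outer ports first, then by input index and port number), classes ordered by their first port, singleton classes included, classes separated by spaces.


Reachability decides: close wires over C-identified ports.
A over (a2, a3) gives {out.1, a2.2, a3.1, a3.2, a3.3} {out.2, out.3, a2.1} {a2.3}, out.j being that stage's outer ports
B over (a4, a1) gives {out.1, out.3, a1.1, a1.2, a4.1} {out.2, a1.3, a4.2, a4.3}, out.j being that stage's outer ports
C over (a2, a3, a4, a1) gives {out.1, out.3, a1.1, a1.2, a1.3, a2.1, a2.2, a3.1, a3.2, a3.3, a4.1, a4.2, a4.3} {out.2} {a2.3}, out.j being that stage's outer ports

{out.1, out.3, a1.1, a1.2, a1.3, a2.1, a2.2, a3.1, a3.2, a3.3, a4.1, a4.2, a4.3} {out.2} {a2.3}


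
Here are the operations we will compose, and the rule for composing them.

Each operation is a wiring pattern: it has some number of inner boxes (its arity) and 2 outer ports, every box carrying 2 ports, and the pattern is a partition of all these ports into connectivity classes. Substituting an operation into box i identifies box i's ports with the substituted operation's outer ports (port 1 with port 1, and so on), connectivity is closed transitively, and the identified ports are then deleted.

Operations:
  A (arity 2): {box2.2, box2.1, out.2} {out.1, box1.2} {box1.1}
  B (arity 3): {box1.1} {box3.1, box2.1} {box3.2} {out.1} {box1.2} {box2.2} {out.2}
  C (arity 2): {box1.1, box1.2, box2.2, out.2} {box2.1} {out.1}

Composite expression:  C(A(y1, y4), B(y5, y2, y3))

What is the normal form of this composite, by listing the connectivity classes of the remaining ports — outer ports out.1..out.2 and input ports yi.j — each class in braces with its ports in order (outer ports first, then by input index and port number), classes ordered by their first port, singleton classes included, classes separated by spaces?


{out.1} {out.2, y1.2, y4.1, y4.2} {y1.1} {y2.1, y3.1} {y2.2} {y3.2} {y5.1} {y5.2}

Treat the ports identified at C as solder joints: merge, then drop.
through A, on inputs (y1, y4): {out.1, y1.2} {out.2, y4.1, y4.2} {y1.1} (out.j = stage outer ports)
through B, on inputs (y5, y2, y3): {out.1} {out.2} {y2.1, y3.1} {y2.2} {y3.2} {y5.1} {y5.2} (out.j = stage outer ports)
through C, on inputs (y1, y4, y5, y2, y3): {out.1} {out.2, y1.2, y4.1, y4.2} {y1.1} {y2.1, y3.1} {y2.2} {y3.2} {y5.1} {y5.2} (out.j = stage outer ports)


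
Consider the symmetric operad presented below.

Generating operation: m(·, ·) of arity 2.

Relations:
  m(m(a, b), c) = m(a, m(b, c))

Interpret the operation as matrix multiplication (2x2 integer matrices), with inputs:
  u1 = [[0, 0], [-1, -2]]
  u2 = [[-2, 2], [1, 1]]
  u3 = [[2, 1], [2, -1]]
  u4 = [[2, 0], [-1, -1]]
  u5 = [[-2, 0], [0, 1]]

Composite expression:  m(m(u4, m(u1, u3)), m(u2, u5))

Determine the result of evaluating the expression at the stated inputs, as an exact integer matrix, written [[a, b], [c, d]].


m(u1, u3) = [[0, 0], [-6, 1]]
m(u4, m(u1, u3)) = [[0, 0], [6, -1]]
m(u2, u5) = [[4, 2], [-2, 1]]
m(m(u4, m(u1, u3)), m(u2, u5)) = [[0, 0], [26, 11]]

[[0, 0], [26, 11]]


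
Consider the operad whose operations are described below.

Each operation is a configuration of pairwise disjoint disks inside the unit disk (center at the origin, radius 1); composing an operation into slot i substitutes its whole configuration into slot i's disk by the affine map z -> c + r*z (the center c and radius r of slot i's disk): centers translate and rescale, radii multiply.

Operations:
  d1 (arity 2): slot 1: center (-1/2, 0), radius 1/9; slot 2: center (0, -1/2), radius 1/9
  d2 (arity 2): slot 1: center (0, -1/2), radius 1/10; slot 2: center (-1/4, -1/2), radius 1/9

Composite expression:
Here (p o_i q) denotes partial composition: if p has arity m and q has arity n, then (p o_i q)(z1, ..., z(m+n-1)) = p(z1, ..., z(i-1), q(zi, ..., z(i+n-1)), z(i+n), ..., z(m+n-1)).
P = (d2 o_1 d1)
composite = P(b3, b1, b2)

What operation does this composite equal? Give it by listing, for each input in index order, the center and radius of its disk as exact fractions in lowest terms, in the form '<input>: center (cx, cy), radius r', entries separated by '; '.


Each b-disk chains the slot maps above it in d2; radii multiply.
for b3, the 2-step affine chain lands on center (-1/20, -1/2), radius 1/90
for b1, the 2-step affine chain lands on center (0, -11/20), radius 1/90
for b2, the 1-step affine chain lands on center (-1/4, -1/2), radius 1/9

b1: center (0, -11/20), radius 1/90; b2: center (-1/4, -1/2), radius 1/9; b3: center (-1/20, -1/2), radius 1/90


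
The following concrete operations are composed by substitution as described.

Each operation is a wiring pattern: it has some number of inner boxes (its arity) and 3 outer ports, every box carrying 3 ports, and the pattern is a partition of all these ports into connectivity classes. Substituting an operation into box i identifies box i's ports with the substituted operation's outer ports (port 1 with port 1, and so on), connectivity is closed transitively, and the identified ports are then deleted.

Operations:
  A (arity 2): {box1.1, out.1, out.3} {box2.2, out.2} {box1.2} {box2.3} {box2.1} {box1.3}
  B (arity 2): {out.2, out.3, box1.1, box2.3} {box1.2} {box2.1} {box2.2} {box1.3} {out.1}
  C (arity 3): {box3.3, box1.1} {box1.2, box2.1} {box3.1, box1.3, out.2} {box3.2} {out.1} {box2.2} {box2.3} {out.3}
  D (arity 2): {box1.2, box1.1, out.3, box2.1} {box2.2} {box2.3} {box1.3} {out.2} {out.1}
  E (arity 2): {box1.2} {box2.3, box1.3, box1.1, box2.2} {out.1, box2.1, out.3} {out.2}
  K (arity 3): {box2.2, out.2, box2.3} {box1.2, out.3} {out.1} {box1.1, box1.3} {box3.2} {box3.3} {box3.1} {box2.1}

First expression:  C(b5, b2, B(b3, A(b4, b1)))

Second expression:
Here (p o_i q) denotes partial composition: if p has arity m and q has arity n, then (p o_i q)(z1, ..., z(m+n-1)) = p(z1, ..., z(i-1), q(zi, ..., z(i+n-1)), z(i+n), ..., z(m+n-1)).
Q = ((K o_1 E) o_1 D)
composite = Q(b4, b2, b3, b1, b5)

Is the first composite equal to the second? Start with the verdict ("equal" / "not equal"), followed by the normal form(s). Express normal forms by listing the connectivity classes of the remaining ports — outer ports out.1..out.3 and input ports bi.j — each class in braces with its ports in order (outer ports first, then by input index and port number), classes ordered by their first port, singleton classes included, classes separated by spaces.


Reducing the first expression gives {out.1} {out.2, b5.3} {out.3} {b1.1} {b1.2} {b1.3} {b2.1, b5.2} {b2.2} {b2.3} {b3.1, b4.1, b5.1} {b3.2} {b3.3} {b4.2} {b4.3}
Reducing the second expression gives {out.1} {out.2, b1.2, b1.3} {out.3} {b1.1} {b2.1, b3.2, b3.3, b4.1, b4.2} {b2.2} {b2.3} {b3.1} {b4.3} {b5.1} {b5.2} {b5.3}
They disagree, so not equal.

not equal; the first gives {out.1} {out.2, b5.3} {out.3} {b1.1} {b1.2} {b1.3} {b2.1, b5.2} {b2.2} {b2.3} {b3.1, b4.1, b5.1} {b3.2} {b3.3} {b4.2} {b4.3} and the second {out.1} {out.2, b1.2, b1.3} {out.3} {b1.1} {b2.1, b3.2, b3.3, b4.1, b4.2} {b2.2} {b2.3} {b3.1} {b4.3} {b5.1} {b5.2} {b5.3}


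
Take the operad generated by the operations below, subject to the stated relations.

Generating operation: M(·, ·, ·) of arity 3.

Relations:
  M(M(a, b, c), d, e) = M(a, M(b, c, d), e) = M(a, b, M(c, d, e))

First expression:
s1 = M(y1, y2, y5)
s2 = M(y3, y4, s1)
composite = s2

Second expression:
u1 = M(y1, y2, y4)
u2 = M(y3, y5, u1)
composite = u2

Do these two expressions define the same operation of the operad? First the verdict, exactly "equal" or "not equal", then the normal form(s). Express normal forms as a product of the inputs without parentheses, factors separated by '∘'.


not equal: they reduce to y3 ∘ y4 ∘ y1 ∘ y2 ∘ y5 and y3 ∘ y5 ∘ y1 ∘ y2 ∘ y4

In normal form, the first expression is y3 ∘ y4 ∘ y1 ∘ y2 ∘ y5
In normal form, the second expression is y3 ∘ y5 ∘ y1 ∘ y2 ∘ y4
The forms do not match — not equal.


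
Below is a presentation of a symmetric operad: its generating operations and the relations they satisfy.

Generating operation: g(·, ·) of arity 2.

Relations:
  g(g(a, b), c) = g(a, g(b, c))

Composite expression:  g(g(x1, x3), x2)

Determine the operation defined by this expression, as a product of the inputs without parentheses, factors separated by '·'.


x1 · x3 · x2

Associativity of g dissolves the nesting; only the x-input order survives.
g(x1, x3) unparenthesizes to x1 · x3
g(g(x1, x3), x2) unparenthesizes to x1 · x3 · x2


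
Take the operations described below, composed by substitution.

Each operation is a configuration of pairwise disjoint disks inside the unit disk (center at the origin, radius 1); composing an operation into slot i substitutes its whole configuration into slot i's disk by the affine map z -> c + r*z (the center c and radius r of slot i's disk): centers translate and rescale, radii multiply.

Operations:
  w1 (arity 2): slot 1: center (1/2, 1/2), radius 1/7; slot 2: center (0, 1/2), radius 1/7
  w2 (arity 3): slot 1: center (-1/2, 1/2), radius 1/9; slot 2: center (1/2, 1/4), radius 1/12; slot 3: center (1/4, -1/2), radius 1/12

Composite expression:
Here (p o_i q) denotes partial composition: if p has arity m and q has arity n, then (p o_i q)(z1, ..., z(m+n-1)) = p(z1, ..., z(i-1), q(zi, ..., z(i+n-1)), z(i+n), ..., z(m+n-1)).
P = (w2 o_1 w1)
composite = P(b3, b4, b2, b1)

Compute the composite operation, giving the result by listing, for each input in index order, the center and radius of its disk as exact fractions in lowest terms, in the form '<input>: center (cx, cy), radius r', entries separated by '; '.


b1: center (1/4, -1/2), radius 1/12; b2: center (1/2, 1/4), radius 1/12; b3: center (-4/9, 5/9), radius 1/63; b4: center (-1/2, 5/9), radius 1/63

Below w2, radii multiply path by path; the b-disk centers shift.
b3: after 2 affine steps, its disk has center (-4/9, 5/9), radius 1/63
b4: after 2 affine steps, its disk has center (-1/2, 5/9), radius 1/63
b2: after 1 affine step, its disk has center (1/2, 1/4), radius 1/12
b1: after 1 affine step, its disk has center (1/4, -1/2), radius 1/12


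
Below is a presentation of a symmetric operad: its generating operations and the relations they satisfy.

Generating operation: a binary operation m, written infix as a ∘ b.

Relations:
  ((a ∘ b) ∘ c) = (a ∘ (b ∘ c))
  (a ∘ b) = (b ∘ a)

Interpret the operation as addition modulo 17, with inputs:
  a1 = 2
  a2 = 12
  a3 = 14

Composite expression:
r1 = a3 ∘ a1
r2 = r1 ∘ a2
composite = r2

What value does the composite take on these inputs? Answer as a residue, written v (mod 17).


11 (mod 17)

(a3 ∘ a1) = 16
((a3 ∘ a1) ∘ a2) = 11


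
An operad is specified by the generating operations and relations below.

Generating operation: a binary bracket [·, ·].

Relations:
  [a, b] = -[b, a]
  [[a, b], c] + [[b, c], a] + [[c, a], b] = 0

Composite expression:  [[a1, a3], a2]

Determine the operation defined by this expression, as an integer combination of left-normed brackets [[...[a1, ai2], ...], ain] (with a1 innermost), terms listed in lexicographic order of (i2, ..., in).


Antisymmetry and Jacobi reduce to a1-anchored left-normed brackets.
Composite bracket: [[a1, a3], a2]
The bracket unfolds into 4 signed words via [a, b] = ab - ba (2^2 = 4).
Coefficients come from the a1-initial words:
  a1a3a2 (sign +1) contributes +[[a1, a3], a2]

[[a1, a3], a2]


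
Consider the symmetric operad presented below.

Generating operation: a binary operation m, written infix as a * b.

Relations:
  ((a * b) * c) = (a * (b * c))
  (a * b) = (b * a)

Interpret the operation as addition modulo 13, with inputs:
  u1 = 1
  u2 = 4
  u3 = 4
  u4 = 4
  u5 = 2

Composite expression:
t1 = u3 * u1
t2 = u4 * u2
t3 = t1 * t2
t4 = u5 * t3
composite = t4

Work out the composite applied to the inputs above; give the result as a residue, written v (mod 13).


2 (mod 13)

(u3 * u1) = 5
(u4 * u2) = 8
((u3 * u1) * (u4 * u2)) = 0
(u5 * ((u3 * u1) * (u4 * u2))) = 2


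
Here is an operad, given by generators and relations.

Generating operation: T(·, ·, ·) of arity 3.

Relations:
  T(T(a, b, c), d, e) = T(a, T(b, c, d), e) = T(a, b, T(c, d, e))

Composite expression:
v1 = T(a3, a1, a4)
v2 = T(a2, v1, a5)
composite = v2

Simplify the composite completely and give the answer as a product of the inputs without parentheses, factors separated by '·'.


a2 · a3 · a1 · a4 · a5

Under associativity of T, the answer is the a's in reading order.
T(a3, a1, a4) linearizes to a3 · a1 · a4
T(a2, T(a3, a1, a4), a5) linearizes to a2 · a3 · a1 · a4 · a5


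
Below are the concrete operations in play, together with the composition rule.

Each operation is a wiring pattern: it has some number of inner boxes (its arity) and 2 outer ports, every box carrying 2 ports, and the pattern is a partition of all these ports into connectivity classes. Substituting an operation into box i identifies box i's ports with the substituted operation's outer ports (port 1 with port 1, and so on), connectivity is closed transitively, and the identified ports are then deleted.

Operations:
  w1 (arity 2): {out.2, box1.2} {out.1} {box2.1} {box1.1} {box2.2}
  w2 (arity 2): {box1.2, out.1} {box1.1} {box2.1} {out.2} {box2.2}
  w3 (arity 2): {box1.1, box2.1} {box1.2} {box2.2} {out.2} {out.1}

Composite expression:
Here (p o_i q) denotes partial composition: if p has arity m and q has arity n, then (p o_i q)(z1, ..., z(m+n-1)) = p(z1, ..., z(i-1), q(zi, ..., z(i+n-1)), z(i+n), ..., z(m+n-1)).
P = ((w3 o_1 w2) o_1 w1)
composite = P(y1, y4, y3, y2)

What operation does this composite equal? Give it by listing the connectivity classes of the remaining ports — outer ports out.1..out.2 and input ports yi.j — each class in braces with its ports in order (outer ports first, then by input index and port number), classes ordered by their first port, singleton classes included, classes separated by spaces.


Treat the ports identified at w3 as solder joints: merge, then drop.
the subtree at w1 composes to {out.1} {out.2, y1.2} {y1.1} {y4.1} {y4.2} on (y1, y4); out.j = own outer ports
the subtree at w2 composes to {out.1, y1.2} {out.2} {y1.1} {y3.1} {y3.2} {y4.1} {y4.2} on (y1, y4, y3); out.j = own outer ports
the subtree at w3 composes to {out.1} {out.2} {y1.1} {y1.2, y2.1} {y2.2} {y3.1} {y3.2} {y4.1} {y4.2} on (y1, y4, y3, y2); out.j = own outer ports

{out.1} {out.2} {y1.1} {y1.2, y2.1} {y2.2} {y3.1} {y3.2} {y4.1} {y4.2}
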